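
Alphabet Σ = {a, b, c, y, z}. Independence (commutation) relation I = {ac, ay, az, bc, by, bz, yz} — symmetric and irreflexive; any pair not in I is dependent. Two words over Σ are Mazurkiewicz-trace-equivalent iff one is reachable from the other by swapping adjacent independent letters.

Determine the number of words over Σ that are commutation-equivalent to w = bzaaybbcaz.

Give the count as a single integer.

420

0(b) covers ∅
1(z) covers ∅
2(a) covers 0:b
3(a) covers 2:a
4(y) covers ∅
5(b) covers 3:a
6(b) covers 5:b
7(c) covers 1:z, 4:y
8(a) covers 6:b
9(z) covers 7:c
floor of heap: 0:b, 1:z, 4:y
completions by unplaced set U, small U first (add the entries for U minus each lowest piece of U):
  |U|=1: {8}:1  {9}:1
  |U|=2: {6,8}:1  {7,9}:1  {8,9}:2
  |U|=3: {1,7,9}:1  {4,7,9}:1  {5,6,8}:1  {6,8,9}:3  {7,8,9}:3
  |U|=4: {1,4,7,9}:2  {1,7,8,9}:4  {3,5,6,8}:1  {4,7,8,9}:4  {5,6,8,9}:4  {6,7,8,9}:6
  |U|=5: {1,4,7,8,9}:10  {1,6,7,8,9}:10  {2,3,5,6,8}:1  {3,5,6,8,9}:5  {4,6,7,8,9}:10  {5,6,7,8,9}:10
  |U|=6: {0,2,3,5,6,8}:1  {1,4,6,7,8,9}:30  {1,5,6,7,8,9}:20  {2,3,5,6,8,9}:6  {3,5,6,7,8,9}:15  {4,5,6,7,8,9}:20
  |U|=7: {0,2,3,5,6,8,9}:7  {1,3,5,6,7,8,9}:35  {1,4,5,6,7,8,9}:70  {2,3,5,6,7,8,9}:21  {3,4,5,6,7,8,9}:35
  |U|=8: {0,2,3,5,6,7,8,9}:28  {1,2,3,5,6,7,8,9}:56  {1,3,4,5,6,7,8,9}:140  {2,3,4,5,6,7,8,9}:56
  start at 0(b): 252
  start at 1(z): 84
  start at 4(y): 84
sum over floor = 420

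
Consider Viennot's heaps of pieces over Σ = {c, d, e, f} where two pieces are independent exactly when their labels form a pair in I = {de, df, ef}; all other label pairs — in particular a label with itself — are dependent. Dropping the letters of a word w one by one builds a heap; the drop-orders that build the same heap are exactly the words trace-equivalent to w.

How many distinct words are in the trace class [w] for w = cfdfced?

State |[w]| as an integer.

drop 0:c onto floor
drop 1:f onto {0:c}
drop 2:d onto {0:c}
drop 3:f onto {1:f}
drop 4:c onto {2:d, 3:f}
drop 5:e onto {4:c}
drop 6:d onto {4:c}
ground layer = {0:c}
drop-orders for the pieces not yet dropped (sum over which currently-grounded one goes next):
  1 to go: {5} 1  {6} 1
  2 to go: {5,6} 2
  3 to go: {4,5,6} 2
  4 to go: {2,4,5,6} 2  {3,4,5,6} 2
  5 to go: {1,3,4,5,6} 2  {2,3,4,5,6} 4
  if 0:c drops first: 6 orders

6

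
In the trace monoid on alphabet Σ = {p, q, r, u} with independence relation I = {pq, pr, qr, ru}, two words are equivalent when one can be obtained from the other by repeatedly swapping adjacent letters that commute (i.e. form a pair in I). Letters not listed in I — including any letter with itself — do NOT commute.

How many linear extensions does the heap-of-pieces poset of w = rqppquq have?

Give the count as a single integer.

#0=r has no predecessor
#1=q has no predecessor
#2=p has no predecessor
#3=p depends on [2:p]
#4=q depends on [1:q]
#5=u depends on [3:p, 4:q]
#6=q depends on [5:u]
sources: [0:r, 1:q, 2:p]
N(rest) = Σ N(rest − s) over sources s of rest; N(one piece) = 1:
  size 1 → [0]=1  [6]=1
  size 2 → [0,6]=2  [5,6]=1
  size 3 → [0,5,6]=3  [3,5,6]=1  [4,5,6]=1
  size 4 → [0,3,5,6]=4  [0,4,5,6]=4  [1,4,5,6]=1  [2,3,5,6]=1  [3,4,5,6]=2
  size 5 → [0,1,4,5,6]=5  [0,2,3,5,6]=5  [0,3,4,5,6]=10  [1,3,4,5,6]=3  [2,3,4,5,6]=3
  first=0(r) contributes 6
  first=1(q) contributes 18
  first=2(p) contributes 18
|[w]| = 42

42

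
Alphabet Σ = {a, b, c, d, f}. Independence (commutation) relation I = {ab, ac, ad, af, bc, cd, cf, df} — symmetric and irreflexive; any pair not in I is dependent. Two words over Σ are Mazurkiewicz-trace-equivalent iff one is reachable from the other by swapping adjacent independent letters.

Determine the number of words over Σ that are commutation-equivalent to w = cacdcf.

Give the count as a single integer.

drop 0:c onto floor
drop 1:a onto floor
drop 2:c onto {0:c}
drop 3:d onto floor
drop 4:c onto {2:c}
drop 5:f onto floor
ground layer = {0:c, 1:a, 3:d, 5:f}
drop-orders for the pieces not yet dropped (sum over which currently-grounded one goes next):
  1 to go: {1} 1  {3} 1  {4} 1  {5} 1
  2 to go: {1,3} 2  {1,4} 2  {1,5} 2  {2,4} 1  {3,4} 2  {3,5} 2  {4,5} 2
  3 to go: {0,2,4} 1  {1,2,4} 3  {1,3,4} 6  {1,3,5} 6  {1,4,5} 6  {2,3,4} 3  {2,4,5} 3  {3,4,5} 6
  4 to go: {0,1,2,4} 4  {0,2,3,4} 4  {0,2,4,5} 4  {1,2,3,4} 12  {1,2,4,5} 12  {1,3,4,5} 24  {2,3,4,5} 12
  if 0:c drops first: 60 orders
  if 1:a drops first: 20 orders
  if 3:d drops first: 20 orders
  if 5:f drops first: 20 orders
heap linearizations: 120

120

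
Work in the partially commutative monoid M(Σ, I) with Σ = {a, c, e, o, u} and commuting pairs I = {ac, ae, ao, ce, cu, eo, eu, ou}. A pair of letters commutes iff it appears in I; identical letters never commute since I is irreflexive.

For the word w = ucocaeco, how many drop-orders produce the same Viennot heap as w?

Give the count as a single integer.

168

piece 0:u — minimal
piece 1:c — minimal
piece 2:o rests on {1:c}
piece 3:c rests on {2:o}
piece 4:a rests on {0:u}
piece 5:e — minimal
piece 6:c rests on {3:c}
piece 7:o rests on {6:c}
minimal pieces: {0:u, 1:c, 5:e}
ways to finish when only these pieces remain (= sum over removing one remaining piece with nothing left below it):
  1 left: {4}→1  {5}→1  {7}→1
  2 left: {0,4}→1  {4,5}→2  {4,7}→2  {5,7}→2  {6,7}→1
  3 left: {0,4,5}→3  {0,4,7}→3  {3,6,7}→1  {4,5,7}→6  {4,6,7}→3  {5,6,7}→3
  4 left: {0,4,5,7}→12  {0,4,6,7}→6  {2,3,6,7}→1  {3,4,6,7}→4  {3,5,6,7}→4  {4,5,6,7}→12
  5 left: {0,3,4,6,7}→10  {0,4,5,6,7}→30  {1,2,3,6,7}→1  {2,3,4,6,7}→5  {2,3,5,6,7}→5  {3,4,5,6,7}→20
  6 left: {0,2,3,4,6,7}→15  {0,3,4,5,6,7}→60  {1,2,3,4,6,7}→6  {1,2,3,5,6,7}→6  {2,3,4,5,6,7}→30
  placing 0:u first → 42 extensions
  placing 1:c first → 105 extensions
  placing 5:e first → 21 extensions
total linear extensions = 168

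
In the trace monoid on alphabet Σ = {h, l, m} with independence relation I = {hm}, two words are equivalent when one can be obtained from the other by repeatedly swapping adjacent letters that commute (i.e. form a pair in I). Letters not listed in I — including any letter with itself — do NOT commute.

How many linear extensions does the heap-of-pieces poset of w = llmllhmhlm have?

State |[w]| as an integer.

3

0(l) covers ∅
1(l) covers 0:l
2(m) covers 1:l
3(l) covers 2:m
4(l) covers 3:l
5(h) covers 4:l
6(m) covers 4:l
7(h) covers 5:h
8(l) covers 6:m, 7:h
9(m) covers 8:l
floor of heap: 0:l
completions by unplaced set U, small U first (add the entries for U minus each lowest piece of U):
  |U|=1: {9}:1
  |U|=2: {8,9}:1
  |U|=3: {6,8,9}:1  {7,8,9}:1
  |U|=4: {5,7,8,9}:1  {6,7,8,9}:2
  |U|=5: {5,6,7,8,9}:3
  |U|=6: {4,5,6,7,8,9}:3
  |U|=7: {3,4,5,6,7,8,9}:3
  |U|=8: {2,3,4,5,6,7,8,9}:3
  start at 0(l): 3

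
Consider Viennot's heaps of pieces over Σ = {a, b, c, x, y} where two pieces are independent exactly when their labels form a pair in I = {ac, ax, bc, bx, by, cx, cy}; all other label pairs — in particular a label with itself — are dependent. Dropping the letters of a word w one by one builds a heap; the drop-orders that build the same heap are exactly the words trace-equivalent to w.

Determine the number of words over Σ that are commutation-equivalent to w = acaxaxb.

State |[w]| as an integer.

drop 0:a onto floor
drop 1:c onto floor
drop 2:a onto {0:a}
drop 3:x onto floor
drop 4:a onto {2:a}
drop 5:x onto {3:x}
drop 6:b onto {4:a}
ground layer = {0:a, 1:c, 3:x}
drop-orders for the pieces not yet dropped (sum over which currently-grounded one goes next):
  1 to go: {1} 1  {5} 1  {6} 1
  2 to go: {1,5} 2  {1,6} 2  {3,5} 1  {4,6} 1  {5,6} 2
  3 to go: {1,3,5} 3  {1,4,6} 3  {1,5,6} 6  {2,4,6} 1  {3,5,6} 3  {4,5,6} 3
  4 to go: {0,2,4,6} 1  {1,2,4,6} 4  {1,3,5,6} 12  {1,4,5,6} 12  {2,4,5,6} 4  {3,4,5,6} 6
  5 to go: {0,1,2,4,6} 5  {0,2,4,5,6} 5  {1,2,4,5,6} 20  {1,3,4,5,6} 30  {2,3,4,5,6} 10
  if 0:a drops first: 60 orders
  if 1:c drops first: 15 orders
  if 3:x drops first: 30 orders
heap linearizations: 105

105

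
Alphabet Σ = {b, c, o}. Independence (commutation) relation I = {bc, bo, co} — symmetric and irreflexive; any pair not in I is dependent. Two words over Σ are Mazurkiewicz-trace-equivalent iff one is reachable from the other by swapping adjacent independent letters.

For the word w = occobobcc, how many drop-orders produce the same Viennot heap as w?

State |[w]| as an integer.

#0=o has no predecessor
#1=c has no predecessor
#2=c depends on [1:c]
#3=o depends on [0:o]
#4=b has no predecessor
#5=o depends on [3:o]
#6=b depends on [4:b]
#7=c depends on [2:c]
#8=c depends on [7:c]
sources: [0:o, 1:c, 4:b]
N(rest) = Σ N(rest − s) over sources s of rest; N(one piece) = 1:
  size 1 → [5]=1  [6]=1  [8]=1
  size 2 → [3,5]=1  [4,6]=1  [5,6]=2  [5,8]=2  [6,8]=2  [7,8]=1
  size 3 → [0,3,5]=1  [2,7,8]=1  [3,5,6]=3  [3,5,8]=3  [4,5,6]=3  [4,6,8]=3  [5,6,8]=6  [5,7,8]=3  [6,7,8]=3
  size 4 → [0,3,5,6]=4  [0,3,5,8]=4  [1,2,7,8]=1  [2,5,7,8]=4  [2,6,7,8]=4  [3,4,5,6]=6  [3,5,6,8]=12  [3,5,7,8]=6  [4,5,6,8]=12  [4,6,7,8]=6  [5,6,7,8]=12
  size 5 → [0,3,4,5,6]=10  [0,3,5,6,8]=20  [0,3,5,7,8]=10  [1,2,5,7,8]=5  [1,2,6,7,8]=5  [2,3,5,7,8]=10  [2,4,6,7,8]=10  [2,5,6,7,8]=20  [3,4,5,6,8]=30  [3,5,6,7,8]=30  [4,5,6,7,8]=30
  size 6 → [0,2,3,5,7,8]=20  [0,3,4,5,6,8]=60  [0,3,5,6,7,8]=60  [1,2,3,5,7,8]=15  [1,2,4,6,7,8]=15  [1,2,5,6,7,8]=30  [2,3,5,6,7,8]=60  [2,4,5,6,7,8]=60  [3,4,5,6,7,8]=90
  size 7 → [0,1,2,3,5,7,8]=35  [0,2,3,5,6,7,8]=140  [0,3,4,5,6,7,8]=210  [1,2,3,5,6,7,8]=105  [1,2,4,5,6,7,8]=105  [2,3,4,5,6,7,8]=210
  first=0(o) contributes 420
  first=1(c) contributes 560
  first=4(b) contributes 280
|[w]| = 1260

1260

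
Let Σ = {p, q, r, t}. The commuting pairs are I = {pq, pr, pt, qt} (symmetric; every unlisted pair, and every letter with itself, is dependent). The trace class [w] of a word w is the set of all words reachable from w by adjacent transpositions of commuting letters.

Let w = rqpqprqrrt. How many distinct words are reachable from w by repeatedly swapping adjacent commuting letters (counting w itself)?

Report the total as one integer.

45

0(r) covers ∅
1(q) covers 0:r
2(p) covers ∅
3(q) covers 1:q
4(p) covers 2:p
5(r) covers 3:q
6(q) covers 5:r
7(r) covers 6:q
8(r) covers 7:r
9(t) covers 8:r
floor of heap: 0:r, 2:p
completions by unplaced set U, small U first (add the entries for U minus each lowest piece of U):
  |U|=1: {4}:1  {9}:1
  |U|=2: {2,4}:1  {4,9}:2  {8,9}:1
  |U|=3: {2,4,9}:3  {4,8,9}:3  {7,8,9}:1
  |U|=4: {2,4,8,9}:6  {4,7,8,9}:4  {6,7,8,9}:1
  |U|=5: {2,4,7,8,9}:10  {4,6,7,8,9}:5  {5,6,7,8,9}:1
  |U|=6: {2,4,6,7,8,9}:15  {3,5,6,7,8,9}:1  {4,5,6,7,8,9}:6
  |U|=7: {1,3,5,6,7,8,9}:1  {2,4,5,6,7,8,9}:21  {3,4,5,6,7,8,9}:7
  |U|=8: {0,1,3,5,6,7,8,9}:1  {1,3,4,5,6,7,8,9}:8  {2,3,4,5,6,7,8,9}:28
  start at 0(r): 36
  start at 2(p): 9
sum over floor = 45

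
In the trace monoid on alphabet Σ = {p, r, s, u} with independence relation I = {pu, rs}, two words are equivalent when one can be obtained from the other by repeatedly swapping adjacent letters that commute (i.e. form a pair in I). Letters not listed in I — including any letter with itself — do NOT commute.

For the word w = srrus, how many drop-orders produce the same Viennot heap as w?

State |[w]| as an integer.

piece 0:s — minimal
piece 1:r — minimal
piece 2:r rests on {1:r}
piece 3:u rests on {0:s, 2:r}
piece 4:s rests on {3:u}
minimal pieces: {0:s, 1:r}
ways to finish when only these pieces remain (= sum over removing one remaining piece with nothing left below it):
  1 left: {4}→1
  2 left: {3,4}→1
  3 left: {0,3,4}→1  {2,3,4}→1
  placing 0:s first → 1 extensions
  placing 1:r first → 2 extensions
total linear extensions = 3

3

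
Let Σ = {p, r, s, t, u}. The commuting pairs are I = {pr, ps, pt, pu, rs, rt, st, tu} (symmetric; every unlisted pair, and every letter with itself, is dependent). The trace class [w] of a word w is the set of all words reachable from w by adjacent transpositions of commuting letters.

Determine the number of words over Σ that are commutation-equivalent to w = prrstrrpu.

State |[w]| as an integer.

1260

piece 0:p — minimal
piece 1:r — minimal
piece 2:r rests on {1:r}
piece 3:s — minimal
piece 4:t — minimal
piece 5:r rests on {2:r}
piece 6:r rests on {5:r}
piece 7:p rests on {0:p}
piece 8:u rests on {3:s, 6:r}
minimal pieces: {0:p, 1:r, 3:s, 4:t}
ways to finish when only these pieces remain (= sum over removing one remaining piece with nothing left below it):
  1 left: {4}→1  {7}→1  {8}→1
  2 left: {0,7}→1  {3,8}→1  {4,7}→2  {4,8}→2  {6,8}→1  {7,8}→2
  3 left: {0,4,7}→3  {0,7,8}→3  {3,4,8}→3  {3,6,8}→2  {3,7,8}→3  {4,6,8}→3  {4,7,8}→6  {5,6,8}→1  {6,7,8}→3
  4 left: {0,3,7,8}→6  {0,4,7,8}→12  {0,6,7,8}→6  {2,5,6,8}→1  {3,4,6,8}→8  {3,4,7,8}→12  {3,5,6,8}→3  {3,6,7,8}→8  {4,5,6,8}→4  {4,6,7,8}→12  {5,6,7,8}→4
  5 left: {0,3,4,7,8}→30  {0,3,6,7,8}→20  {0,4,6,7,8}→30  {0,5,6,7,8}→10  {1,2,5,6,8}→1  {2,3,5,6,8}→4  {2,4,5,6,8}→5  {2,5,6,7,8}→5  {3,4,5,6,8}→15  {3,4,6,7,8}→40  {3,5,6,7,8}→15  {4,5,6,7,8}→20
  6 left: {0,2,5,6,7,8}→15  {0,3,4,6,7,8}→120  {0,3,5,6,7,8}→45  {0,4,5,6,7,8}→60  {1,2,3,5,6,8}→5  {1,2,4,5,6,8}→6  {1,2,5,6,7,8}→6  {2,3,4,5,6,8}→24  {2,3,5,6,7,8}→24  {2,4,5,6,7,8}→30  {3,4,5,6,7,8}→90
  7 left: {0,1,2,5,6,7,8}→21  {0,2,3,5,6,7,8}→84  {0,2,4,5,6,7,8}→105  {0,3,4,5,6,7,8}→315  {1,2,3,4,5,6,8}→35  {1,2,3,5,6,7,8}→35  {1,2,4,5,6,7,8}→42  {2,3,4,5,6,7,8}→168
  placing 0:p first → 280 extensions
  placing 1:r first → 672 extensions
  placing 3:s first → 168 extensions
  placing 4:t first → 140 extensions
total linear extensions = 1260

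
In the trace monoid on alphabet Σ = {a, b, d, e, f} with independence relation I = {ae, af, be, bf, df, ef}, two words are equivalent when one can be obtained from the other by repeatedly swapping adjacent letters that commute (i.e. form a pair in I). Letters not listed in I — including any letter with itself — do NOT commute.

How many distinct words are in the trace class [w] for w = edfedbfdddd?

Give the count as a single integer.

#0=e has no predecessor
#1=d depends on [0:e]
#2=f has no predecessor
#3=e depends on [1:d]
#4=d depends on [3:e]
#5=b depends on [4:d]
#6=f depends on [2:f]
#7=d depends on [5:b]
#8=d depends on [7:d]
#9=d depends on [8:d]
#10=d depends on [9:d]
sources: [0:e, 2:f]
N(rest) = Σ N(rest − s) over sources s of rest; N(one piece) = 1:
  size 1 → [6]=1  [10]=1
  size 2 → [2,6]=1  [6,10]=2  [9,10]=1
  size 3 → [2,6,10]=3  [6,9,10]=3  [8,9,10]=1
  size 4 → [2,6,9,10]=6  [6,8,9,10]=4  [7,8,9,10]=1
  size 5 → [2,6,8,9,10]=10  [5,7,8,9,10]=1  [6,7,8,9,10]=5
  size 6 → [2,6,7,8,9,10]=15  [4,5,7,8,9,10]=1  [5,6,7,8,9,10]=6
  size 7 → [2,5,6,7,8,9,10]=21  [3,4,5,7,8,9,10]=1  [4,5,6,7,8,9,10]=7
  size 8 → [1,3,4,5,7,8,9,10]=1  [2,4,5,6,7,8,9,10]=28  [3,4,5,6,7,8,9,10]=8
  size 9 → [0,1,3,4,5,7,8,9,10]=1  [1,3,4,5,6,7,8,9,10]=9  [2,3,4,5,6,7,8,9,10]=36
  first=0(e) contributes 45
  first=2(f) contributes 10
|[w]| = 55

55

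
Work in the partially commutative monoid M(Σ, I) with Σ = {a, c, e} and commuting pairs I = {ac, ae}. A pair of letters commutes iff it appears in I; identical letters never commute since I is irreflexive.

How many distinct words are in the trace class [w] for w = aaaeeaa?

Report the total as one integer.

21

0(a) covers ∅
1(a) covers 0:a
2(a) covers 1:a
3(e) covers ∅
4(e) covers 3:e
5(a) covers 2:a
6(a) covers 5:a
floor of heap: 0:a, 3:e
completions by unplaced set U, small U first (add the entries for U minus each lowest piece of U):
  |U|=1: {4}:1  {6}:1
  |U|=2: {3,4}:1  {4,6}:2  {5,6}:1
  |U|=3: {2,5,6}:1  {3,4,6}:3  {4,5,6}:3
  |U|=4: {1,2,5,6}:1  {2,4,5,6}:4  {3,4,5,6}:6
  |U|=5: {0,1,2,5,6}:1  {1,2,4,5,6}:5  {2,3,4,5,6}:10
  start at 0(a): 15
  start at 3(e): 6
sum over floor = 21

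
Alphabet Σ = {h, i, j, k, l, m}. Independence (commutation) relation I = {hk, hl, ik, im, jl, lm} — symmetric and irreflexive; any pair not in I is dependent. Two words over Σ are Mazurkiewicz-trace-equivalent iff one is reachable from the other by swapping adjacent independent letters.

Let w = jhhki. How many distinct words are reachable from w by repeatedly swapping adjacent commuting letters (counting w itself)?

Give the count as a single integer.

4

0(j) covers ∅
1(h) covers 0:j
2(h) covers 1:h
3(k) covers 0:j
4(i) covers 2:h
floor of heap: 0:j
completions by unplaced set U, small U first (add the entries for U minus each lowest piece of U):
  |U|=1: {3}:1  {4}:1
  |U|=2: {2,4}:1  {3,4}:2
  |U|=3: {1,2,4}:1  {2,3,4}:3
  start at 0(j): 4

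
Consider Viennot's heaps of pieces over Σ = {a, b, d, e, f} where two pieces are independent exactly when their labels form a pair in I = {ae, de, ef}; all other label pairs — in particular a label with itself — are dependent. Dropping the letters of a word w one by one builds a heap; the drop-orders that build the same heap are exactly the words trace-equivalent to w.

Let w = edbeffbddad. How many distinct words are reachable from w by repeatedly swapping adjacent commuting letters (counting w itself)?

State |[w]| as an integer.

drop 0:e onto floor
drop 1:d onto floor
drop 2:b onto {0:e, 1:d}
drop 3:e onto {2:b}
drop 4:f onto {2:b}
drop 5:f onto {4:f}
drop 6:b onto {3:e, 5:f}
drop 7:d onto {6:b}
drop 8:d onto {7:d}
drop 9:a onto {8:d}
drop 10:d onto {9:a}
ground layer = {0:e, 1:d}
drop-orders for the pieces not yet dropped (sum over which currently-grounded one goes next):
  1 to go: {10} 1
  2 to go: {9,10} 1
  3 to go: {8,9,10} 1
  4 to go: {7,8,9,10} 1
  5 to go: {6,7,8,9,10} 1
  6 to go: {3,6,7,8,9,10} 1  {5,6,7,8,9,10} 1
  7 to go: {3,5,6,7,8,9,10} 2  {4,5,6,7,8,9,10} 1
  8 to go: {3,4,5,6,7,8,9,10} 3
  9 to go: {2,3,4,5,6,7,8,9,10} 3
  if 0:e drops first: 3 orders
  if 1:d drops first: 3 orders
heap linearizations: 6

6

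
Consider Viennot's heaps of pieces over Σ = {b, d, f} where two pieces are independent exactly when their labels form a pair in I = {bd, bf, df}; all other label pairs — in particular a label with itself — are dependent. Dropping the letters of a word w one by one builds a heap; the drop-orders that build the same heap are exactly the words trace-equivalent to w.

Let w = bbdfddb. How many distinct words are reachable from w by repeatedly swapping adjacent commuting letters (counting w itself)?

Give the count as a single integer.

piece 0:b — minimal
piece 1:b rests on {0:b}
piece 2:d — minimal
piece 3:f — minimal
piece 4:d rests on {2:d}
piece 5:d rests on {4:d}
piece 6:b rests on {1:b}
minimal pieces: {0:b, 2:d, 3:f}
ways to finish when only these pieces remain (= sum over removing one remaining piece with nothing left below it):
  1 left: {3}→1  {5}→1  {6}→1
  2 left: {1,6}→1  {3,5}→2  {3,6}→2  {4,5}→1  {5,6}→2
  3 left: {0,1,6}→1  {1,3,6}→3  {1,5,6}→3  {2,4,5}→1  {3,4,5}→3  {3,5,6}→6  {4,5,6}→3
  4 left: {0,1,3,6}→4  {0,1,5,6}→4  {1,3,5,6}→12  {1,4,5,6}→6  {2,3,4,5}→4  {2,4,5,6}→4  {3,4,5,6}→12
  5 left: {0,1,3,5,6}→20  {0,1,4,5,6}→10  {1,2,4,5,6}→10  {1,3,4,5,6}→30  {2,3,4,5,6}→20
  placing 0:b first → 60 extensions
  placing 2:d first → 60 extensions
  placing 3:f first → 20 extensions
total linear extensions = 140

140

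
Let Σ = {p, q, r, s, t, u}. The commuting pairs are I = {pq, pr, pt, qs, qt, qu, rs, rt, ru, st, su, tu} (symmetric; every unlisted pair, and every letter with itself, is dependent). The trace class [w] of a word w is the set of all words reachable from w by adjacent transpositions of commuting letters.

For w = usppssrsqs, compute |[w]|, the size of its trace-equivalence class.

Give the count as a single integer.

piece 0:u — minimal
piece 1:s — minimal
piece 2:p rests on {0:u, 1:s}
piece 3:p rests on {2:p}
piece 4:s rests on {3:p}
piece 5:s rests on {4:s}
piece 6:r — minimal
piece 7:s rests on {5:s}
piece 8:q rests on {6:r}
piece 9:s rests on {7:s}
minimal pieces: {0:u, 1:s, 6:r}
ways to finish when only these pieces remain (= sum over removing one remaining piece with nothing left below it):
  1 left: {8}→1  {9}→1
  2 left: {6,8}→1  {7,9}→1  {8,9}→2
  3 left: {5,7,9}→1  {6,8,9}→3  {7,8,9}→3
  4 left: {4,5,7,9}→1  {5,7,8,9}→4  {6,7,8,9}→6
  5 left: {3,4,5,7,9}→1  {4,5,7,8,9}→5  {5,6,7,8,9}→10
  6 left: {2,3,4,5,7,9}→1  {3,4,5,7,8,9}→6  {4,5,6,7,8,9}→15
  7 left: {0,2,3,4,5,7,9}→1  {1,2,3,4,5,7,9}→1  {2,3,4,5,7,8,9}→7  {3,4,5,6,7,8,9}→21
  8 left: {0,1,2,3,4,5,7,9}→2  {0,2,3,4,5,7,8,9}→8  {1,2,3,4,5,7,8,9}→8  {2,3,4,5,6,7,8,9}→28
  placing 0:u first → 36 extensions
  placing 1:s first → 36 extensions
  placing 6:r first → 18 extensions
total linear extensions = 90

90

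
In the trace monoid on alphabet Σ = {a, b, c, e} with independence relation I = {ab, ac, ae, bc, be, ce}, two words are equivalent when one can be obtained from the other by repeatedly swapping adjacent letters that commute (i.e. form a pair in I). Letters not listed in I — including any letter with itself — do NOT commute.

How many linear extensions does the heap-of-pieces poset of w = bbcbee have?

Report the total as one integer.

60

drop 0:b onto floor
drop 1:b onto {0:b}
drop 2:c onto floor
drop 3:b onto {1:b}
drop 4:e onto floor
drop 5:e onto {4:e}
ground layer = {0:b, 2:c, 4:e}
drop-orders for the pieces not yet dropped (sum over which currently-grounded one goes next):
  1 to go: {2} 1  {3} 1  {5} 1
  2 to go: {1,3} 1  {2,3} 2  {2,5} 2  {3,5} 2  {4,5} 1
  3 to go: {0,1,3} 1  {1,2,3} 3  {1,3,5} 3  {2,3,5} 6  {2,4,5} 3  {3,4,5} 3
  4 to go: {0,1,2,3} 4  {0,1,3,5} 4  {1,2,3,5} 12  {1,3,4,5} 6  {2,3,4,5} 12
  if 0:b drops first: 30 orders
  if 2:c drops first: 10 orders
  if 4:e drops first: 20 orders
heap linearizations: 60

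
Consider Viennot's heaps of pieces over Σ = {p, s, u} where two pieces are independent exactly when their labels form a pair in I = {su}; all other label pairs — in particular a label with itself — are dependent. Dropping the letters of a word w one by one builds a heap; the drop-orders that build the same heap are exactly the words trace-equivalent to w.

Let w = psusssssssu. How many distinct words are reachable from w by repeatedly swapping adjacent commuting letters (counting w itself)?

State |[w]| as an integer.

drop 0:p onto floor
drop 1:s onto {0:p}
drop 2:u onto {0:p}
drop 3:s onto {1:s}
drop 4:s onto {3:s}
drop 5:s onto {4:s}
drop 6:s onto {5:s}
drop 7:s onto {6:s}
drop 8:s onto {7:s}
drop 9:s onto {8:s}
drop 10:u onto {2:u}
ground layer = {0:p}
drop-orders for the pieces not yet dropped (sum over which currently-grounded one goes next):
  1 to go: {9} 1  {10} 1
  2 to go: {2,10} 1  {8,9} 1  {9,10} 2
  3 to go: {2,9,10} 3  {7,8,9} 1  {8,9,10} 3
  4 to go: {2,8,9,10} 6  {6,7,8,9} 1  {7,8,9,10} 4
  5 to go: {2,7,8,9,10} 10  {5,6,7,8,9} 1  {6,7,8,9,10} 5
  6 to go: {2,6,7,8,9,10} 15  {4,5,6,7,8,9} 1  {5,6,7,8,9,10} 6
  7 to go: {2,5,6,7,8,9,10} 21  {3,4,5,6,7,8,9} 1  {4,5,6,7,8,9,10} 7
  8 to go: {1,3,4,5,6,7,8,9} 1  {2,4,5,6,7,8,9,10} 28  {3,4,5,6,7,8,9,10} 8
  9 to go: {1,3,4,5,6,7,8,9,10} 9  {2,3,4,5,6,7,8,9,10} 36
  if 0:p drops first: 45 orders

45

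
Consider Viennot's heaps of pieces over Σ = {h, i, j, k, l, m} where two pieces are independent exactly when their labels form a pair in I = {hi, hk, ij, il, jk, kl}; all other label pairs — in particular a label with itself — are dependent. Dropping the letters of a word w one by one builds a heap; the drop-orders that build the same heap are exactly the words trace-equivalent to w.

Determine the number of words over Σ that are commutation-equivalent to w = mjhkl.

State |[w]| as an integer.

drop 0:m onto floor
drop 1:j onto {0:m}
drop 2:h onto {1:j}
drop 3:k onto {0:m}
drop 4:l onto {2:h}
ground layer = {0:m}
drop-orders for the pieces not yet dropped (sum over which currently-grounded one goes next):
  1 to go: {3} 1  {4} 1
  2 to go: {2,4} 1  {3,4} 2
  3 to go: {1,2,4} 1  {2,3,4} 3
  if 0:m drops first: 4 orders

4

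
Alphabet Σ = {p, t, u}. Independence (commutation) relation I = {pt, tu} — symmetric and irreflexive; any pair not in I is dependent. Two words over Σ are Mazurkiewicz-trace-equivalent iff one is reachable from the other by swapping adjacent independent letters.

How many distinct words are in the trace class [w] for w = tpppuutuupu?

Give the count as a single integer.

55

piece 0:t — minimal
piece 1:p — minimal
piece 2:p rests on {1:p}
piece 3:p rests on {2:p}
piece 4:u rests on {3:p}
piece 5:u rests on {4:u}
piece 6:t rests on {0:t}
piece 7:u rests on {5:u}
piece 8:u rests on {7:u}
piece 9:p rests on {8:u}
piece 10:u rests on {9:p}
minimal pieces: {0:t, 1:p}
ways to finish when only these pieces remain (= sum over removing one remaining piece with nothing left below it):
  1 left: {6}→1  {10}→1
  2 left: {0,6}→1  {6,10}→2  {9,10}→1
  3 left: {0,6,10}→3  {6,9,10}→3  {8,9,10}→1
  4 left: {0,6,9,10}→6  {6,8,9,10}→4  {7,8,9,10}→1
  5 left: {0,6,8,9,10}→10  {5,7,8,9,10}→1  {6,7,8,9,10}→5
  6 left: {0,6,7,8,9,10}→15  {4,5,7,8,9,10}→1  {5,6,7,8,9,10}→6
  7 left: {0,5,6,7,8,9,10}→21  {3,4,5,7,8,9,10}→1  {4,5,6,7,8,9,10}→7
  8 left: {0,4,5,6,7,8,9,10}→28  {2,3,4,5,7,8,9,10}→1  {3,4,5,6,7,8,9,10}→8
  9 left: {0,3,4,5,6,7,8,9,10}→36  {1,2,3,4,5,7,8,9,10}→1  {2,3,4,5,6,7,8,9,10}→9
  placing 0:t first → 10 extensions
  placing 1:p first → 45 extensions
total linear extensions = 55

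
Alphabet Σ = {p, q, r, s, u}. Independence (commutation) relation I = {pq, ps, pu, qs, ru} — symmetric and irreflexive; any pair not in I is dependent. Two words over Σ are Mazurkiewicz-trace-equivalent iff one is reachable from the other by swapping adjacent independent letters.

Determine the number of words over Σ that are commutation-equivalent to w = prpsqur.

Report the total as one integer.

14

0(p) covers ∅
1(r) covers 0:p
2(p) covers 1:r
3(s) covers 1:r
4(q) covers 1:r
5(u) covers 3:s, 4:q
6(r) covers 2:p, 3:s, 4:q
floor of heap: 0:p
completions by unplaced set U, small U first (add the entries for U minus each lowest piece of U):
  |U|=1: {5}:1  {6}:1
  |U|=2: {2,6}:1  {5,6}:2
  |U|=3: {2,5,6}:3  {3,5,6}:2  {4,5,6}:2
  |U|=4: {2,3,5,6}:5  {2,4,5,6}:5  {3,4,5,6}:4
  |U|=5: {2,3,4,5,6}:14
  start at 0(p): 14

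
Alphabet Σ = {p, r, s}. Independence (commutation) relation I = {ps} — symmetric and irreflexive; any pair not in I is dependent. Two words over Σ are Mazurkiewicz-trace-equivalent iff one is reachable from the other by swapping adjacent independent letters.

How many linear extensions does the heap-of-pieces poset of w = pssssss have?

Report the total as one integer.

piece 0:p — minimal
piece 1:s — minimal
piece 2:s rests on {1:s}
piece 3:s rests on {2:s}
piece 4:s rests on {3:s}
piece 5:s rests on {4:s}
piece 6:s rests on {5:s}
minimal pieces: {0:p, 1:s}
ways to finish when only these pieces remain (= sum over removing one remaining piece with nothing left below it):
  1 left: {0}→1  {6}→1
  2 left: {0,6}→2  {5,6}→1
  3 left: {0,5,6}→3  {4,5,6}→1
  4 left: {0,4,5,6}→4  {3,4,5,6}→1
  5 left: {0,3,4,5,6}→5  {2,3,4,5,6}→1
  placing 0:p first → 1 extensions
  placing 1:s first → 6 extensions
total linear extensions = 7

7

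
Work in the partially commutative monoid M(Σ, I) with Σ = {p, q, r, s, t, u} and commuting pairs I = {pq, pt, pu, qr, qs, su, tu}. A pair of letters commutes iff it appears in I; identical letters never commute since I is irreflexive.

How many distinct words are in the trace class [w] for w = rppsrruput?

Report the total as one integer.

12

piece 0:r — minimal
piece 1:p rests on {0:r}
piece 2:p rests on {1:p}
piece 3:s rests on {2:p}
piece 4:r rests on {3:s}
piece 5:r rests on {4:r}
piece 6:u rests on {5:r}
piece 7:p rests on {5:r}
piece 8:u rests on {6:u}
piece 9:t rests on {5:r}
minimal pieces: {0:r}
ways to finish when only these pieces remain (= sum over removing one remaining piece with nothing left below it):
  1 left: {7}→1  {8}→1  {9}→1
  2 left: {6,8}→1  {7,8}→2  {7,9}→2  {8,9}→2
  3 left: {6,7,8}→3  {6,8,9}→3  {7,8,9}→6
  4 left: {6,7,8,9}→12
  5 left: {5,6,7,8,9}→12
  6 left: {4,5,6,7,8,9}→12
  7 left: {3,4,5,6,7,8,9}→12
  8 left: {2,3,4,5,6,7,8,9}→12
  placing 0:r first → 12 extensions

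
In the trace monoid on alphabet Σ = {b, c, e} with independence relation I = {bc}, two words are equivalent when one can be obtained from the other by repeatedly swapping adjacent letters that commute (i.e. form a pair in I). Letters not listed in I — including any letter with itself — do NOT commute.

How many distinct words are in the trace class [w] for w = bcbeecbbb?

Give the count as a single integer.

12

piece 0:b — minimal
piece 1:c — minimal
piece 2:b rests on {0:b}
piece 3:e rests on {1:c, 2:b}
piece 4:e rests on {3:e}
piece 5:c rests on {4:e}
piece 6:b rests on {4:e}
piece 7:b rests on {6:b}
piece 8:b rests on {7:b}
minimal pieces: {0:b, 1:c}
ways to finish when only these pieces remain (= sum over removing one remaining piece with nothing left below it):
  1 left: {5}→1  {8}→1
  2 left: {5,8}→2  {7,8}→1
  3 left: {5,7,8}→3  {6,7,8}→1
  4 left: {5,6,7,8}→4
  5 left: {4,5,6,7,8}→4
  6 left: {3,4,5,6,7,8}→4
  7 left: {1,3,4,5,6,7,8}→4  {2,3,4,5,6,7,8}→4
  placing 0:b first → 8 extensions
  placing 1:c first → 4 extensions
total linear extensions = 12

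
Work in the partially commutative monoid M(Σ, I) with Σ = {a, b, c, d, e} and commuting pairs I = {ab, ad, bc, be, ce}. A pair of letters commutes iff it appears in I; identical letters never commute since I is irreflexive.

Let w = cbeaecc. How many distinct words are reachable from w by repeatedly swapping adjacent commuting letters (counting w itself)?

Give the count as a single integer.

42

piece 0:c — minimal
piece 1:b — minimal
piece 2:e — minimal
piece 3:a rests on {0:c, 2:e}
piece 4:e rests on {3:a}
piece 5:c rests on {3:a}
piece 6:c rests on {5:c}
minimal pieces: {0:c, 1:b, 2:e}
ways to finish when only these pieces remain (= sum over removing one remaining piece with nothing left below it):
  1 left: {1}→1  {4}→1  {6}→1
  2 left: {1,4}→2  {1,6}→2  {4,6}→2  {5,6}→1
  3 left: {1,4,6}→6  {1,5,6}→3  {4,5,6}→3
  4 left: {1,4,5,6}→12  {3,4,5,6}→3
  5 left: {0,3,4,5,6}→3  {1,3,4,5,6}→15  {2,3,4,5,6}→3
  placing 0:c first → 18 extensions
  placing 1:b first → 6 extensions
  placing 2:e first → 18 extensions
total linear extensions = 42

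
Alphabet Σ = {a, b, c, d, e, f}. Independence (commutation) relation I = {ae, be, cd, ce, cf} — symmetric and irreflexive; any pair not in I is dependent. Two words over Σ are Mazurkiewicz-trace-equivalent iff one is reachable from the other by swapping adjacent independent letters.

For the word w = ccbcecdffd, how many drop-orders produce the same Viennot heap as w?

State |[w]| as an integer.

66

piece 0:c — minimal
piece 1:c rests on {0:c}
piece 2:b rests on {1:c}
piece 3:c rests on {2:b}
piece 4:e — minimal
piece 5:c rests on {3:c}
piece 6:d rests on {2:b, 4:e}
piece 7:f rests on {6:d}
piece 8:f rests on {7:f}
piece 9:d rests on {8:f}
minimal pieces: {0:c, 4:e}
ways to finish when only these pieces remain (= sum over removing one remaining piece with nothing left below it):
  1 left: {5}→1  {9}→1
  2 left: {3,5}→1  {5,9}→2  {8,9}→1
  3 left: {3,5,9}→3  {5,8,9}→3  {7,8,9}→1
  4 left: {3,5,8,9}→6  {5,7,8,9}→4  {6,7,8,9}→1
  5 left: {3,5,7,8,9}→10  {4,6,7,8,9}→1  {5,6,7,8,9}→5
  6 left: {3,5,6,7,8,9}→15  {4,5,6,7,8,9}→6
  7 left: {2,3,5,6,7,8,9}→15  {3,4,5,6,7,8,9}→21
  8 left: {1,2,3,5,6,7,8,9}→15  {2,3,4,5,6,7,8,9}→36
  placing 0:c first → 51 extensions
  placing 4:e first → 15 extensions
total linear extensions = 66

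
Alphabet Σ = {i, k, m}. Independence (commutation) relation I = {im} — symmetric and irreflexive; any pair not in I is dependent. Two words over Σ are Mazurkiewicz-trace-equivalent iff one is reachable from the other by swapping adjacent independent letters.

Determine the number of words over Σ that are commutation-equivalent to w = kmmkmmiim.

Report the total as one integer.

10

piece 0:k — minimal
piece 1:m rests on {0:k}
piece 2:m rests on {1:m}
piece 3:k rests on {2:m}
piece 4:m rests on {3:k}
piece 5:m rests on {4:m}
piece 6:i rests on {3:k}
piece 7:i rests on {6:i}
piece 8:m rests on {5:m}
minimal pieces: {0:k}
ways to finish when only these pieces remain (= sum over removing one remaining piece with nothing left below it):
  1 left: {7}→1  {8}→1
  2 left: {5,8}→1  {6,7}→1  {7,8}→2
  3 left: {4,5,8}→1  {5,7,8}→3  {6,7,8}→3
  4 left: {4,5,7,8}→4  {5,6,7,8}→6
  5 left: {4,5,6,7,8}→10
  6 left: {3,4,5,6,7,8}→10
  7 left: {2,3,4,5,6,7,8}→10
  placing 0:k first → 10 extensions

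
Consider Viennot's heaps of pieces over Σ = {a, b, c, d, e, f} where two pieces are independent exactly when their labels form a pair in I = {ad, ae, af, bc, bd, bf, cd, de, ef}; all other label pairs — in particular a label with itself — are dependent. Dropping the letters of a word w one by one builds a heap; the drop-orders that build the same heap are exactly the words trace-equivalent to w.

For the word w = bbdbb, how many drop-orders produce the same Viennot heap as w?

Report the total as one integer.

5

piece 0:b — minimal
piece 1:b rests on {0:b}
piece 2:d — minimal
piece 3:b rests on {1:b}
piece 4:b rests on {3:b}
minimal pieces: {0:b, 2:d}
ways to finish when only these pieces remain (= sum over removing one remaining piece with nothing left below it):
  1 left: {2}→1  {4}→1
  2 left: {2,4}→2  {3,4}→1
  3 left: {1,3,4}→1  {2,3,4}→3
  placing 0:b first → 4 extensions
  placing 2:d first → 1 extensions
total linear extensions = 5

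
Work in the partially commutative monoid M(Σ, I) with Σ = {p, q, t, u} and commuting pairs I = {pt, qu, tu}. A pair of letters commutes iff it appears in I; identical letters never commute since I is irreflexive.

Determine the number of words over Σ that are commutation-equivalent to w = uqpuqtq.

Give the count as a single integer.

8

0(u) covers ∅
1(q) covers ∅
2(p) covers 0:u, 1:q
3(u) covers 2:p
4(q) covers 2:p
5(t) covers 4:q
6(q) covers 5:t
floor of heap: 0:u, 1:q
completions by unplaced set U, small U first (add the entries for U minus each lowest piece of U):
  |U|=1: {3}:1  {6}:1
  |U|=2: {3,6}:2  {5,6}:1
  |U|=3: {3,5,6}:3  {4,5,6}:1
  |U|=4: {3,4,5,6}:4
  |U|=5: {2,3,4,5,6}:4
  start at 0(u): 4
  start at 1(q): 4
sum over floor = 8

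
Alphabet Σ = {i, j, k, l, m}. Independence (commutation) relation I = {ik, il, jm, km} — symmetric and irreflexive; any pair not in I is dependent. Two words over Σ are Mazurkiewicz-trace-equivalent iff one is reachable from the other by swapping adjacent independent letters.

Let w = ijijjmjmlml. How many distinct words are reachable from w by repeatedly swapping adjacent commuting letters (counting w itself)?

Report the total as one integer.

10

#0=i has no predecessor
#1=j depends on [0:i]
#2=i depends on [1:j]
#3=j depends on [2:i]
#4=j depends on [3:j]
#5=m depends on [2:i]
#6=j depends on [4:j]
#7=m depends on [5:m]
#8=l depends on [6:j, 7:m]
#9=m depends on [8:l]
#10=l depends on [9:m]
sources: [0:i]
N(rest) = Σ N(rest − s) over sources s of rest; N(one piece) = 1:
  size 1 → [10]=1
  size 2 → [9,10]=1
  size 3 → [8,9,10]=1
  size 4 → [6,8,9,10]=1  [7,8,9,10]=1
  size 5 → [4,6,8,9,10]=1  [5,7,8,9,10]=1  [6,7,8,9,10]=2
  size 6 → [3,4,6,8,9,10]=1  [4,6,7,8,9,10]=3  [5,6,7,8,9,10]=3
  size 7 → [3,4,6,7,8,9,10]=4  [4,5,6,7,8,9,10]=6
  size 8 → [3,4,5,6,7,8,9,10]=10
  size 9 → [2,3,4,5,6,7,8,9,10]=10
  first=0(i) contributes 10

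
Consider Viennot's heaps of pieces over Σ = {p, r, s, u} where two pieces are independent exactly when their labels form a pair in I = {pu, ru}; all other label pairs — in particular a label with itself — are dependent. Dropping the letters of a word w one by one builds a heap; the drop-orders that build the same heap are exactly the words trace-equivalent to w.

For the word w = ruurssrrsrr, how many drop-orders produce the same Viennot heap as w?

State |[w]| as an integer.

6

drop 0:r onto floor
drop 1:u onto floor
drop 2:u onto {1:u}
drop 3:r onto {0:r}
drop 4:s onto {2:u, 3:r}
drop 5:s onto {4:s}
drop 6:r onto {5:s}
drop 7:r onto {6:r}
drop 8:s onto {7:r}
drop 9:r onto {8:s}
drop 10:r onto {9:r}
ground layer = {0:r, 1:u}
drop-orders for the pieces not yet dropped (sum over which currently-grounded one goes next):
  1 to go: {10} 1
  2 to go: {9,10} 1
  3 to go: {8,9,10} 1
  4 to go: {7,8,9,10} 1
  5 to go: {6,7,8,9,10} 1
  6 to go: {5,6,7,8,9,10} 1
  7 to go: {4,5,6,7,8,9,10} 1
  8 to go: {2,4,5,6,7,8,9,10} 1  {3,4,5,6,7,8,9,10} 1
  9 to go: {0,3,4,5,6,7,8,9,10} 1  {1,2,4,5,6,7,8,9,10} 1  {2,3,4,5,6,7,8,9,10} 2
  if 0:r drops first: 3 orders
  if 1:u drops first: 3 orders
heap linearizations: 6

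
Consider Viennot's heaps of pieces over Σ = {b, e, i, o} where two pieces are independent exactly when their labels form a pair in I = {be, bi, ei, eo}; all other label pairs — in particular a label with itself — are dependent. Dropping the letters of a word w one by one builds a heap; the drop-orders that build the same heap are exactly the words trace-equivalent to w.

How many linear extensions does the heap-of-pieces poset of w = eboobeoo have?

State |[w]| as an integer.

#0=e has no predecessor
#1=b has no predecessor
#2=o depends on [1:b]
#3=o depends on [2:o]
#4=b depends on [3:o]
#5=e depends on [0:e]
#6=o depends on [4:b]
#7=o depends on [6:o]
sources: [0:e, 1:b]
N(rest) = Σ N(rest − s) over sources s of rest; N(one piece) = 1:
  size 1 → [5]=1  [7]=1
  size 2 → [0,5]=1  [5,7]=2  [6,7]=1
  size 3 → [0,5,7]=3  [4,6,7]=1  [5,6,7]=3
  size 4 → [0,5,6,7]=6  [3,4,6,7]=1  [4,5,6,7]=4
  size 5 → [0,4,5,6,7]=10  [2,3,4,6,7]=1  [3,4,5,6,7]=5
  size 6 → [0,3,4,5,6,7]=15  [1,2,3,4,6,7]=1  [2,3,4,5,6,7]=6
  first=0(e) contributes 7
  first=1(b) contributes 21
|[w]| = 28

28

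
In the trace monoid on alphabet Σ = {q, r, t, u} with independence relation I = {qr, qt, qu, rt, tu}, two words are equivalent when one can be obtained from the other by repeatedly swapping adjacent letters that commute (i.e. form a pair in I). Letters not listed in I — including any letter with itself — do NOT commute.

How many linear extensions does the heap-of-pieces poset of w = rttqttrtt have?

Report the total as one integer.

252

#0=r has no predecessor
#1=t has no predecessor
#2=t depends on [1:t]
#3=q has no predecessor
#4=t depends on [2:t]
#5=t depends on [4:t]
#6=r depends on [0:r]
#7=t depends on [5:t]
#8=t depends on [7:t]
sources: [0:r, 1:t, 3:q]
N(rest) = Σ N(rest − s) over sources s of rest; N(one piece) = 1:
  size 1 → [3]=1  [6]=1  [8]=1
  size 2 → [0,6]=1  [3,6]=2  [3,8]=2  [6,8]=2  [7,8]=1
  size 3 → [0,3,6]=3  [0,6,8]=3  [3,6,8]=6  [3,7,8]=3  [5,7,8]=1  [6,7,8]=3
  size 4 → [0,3,6,8]=12  [0,6,7,8]=6  [3,5,7,8]=4  [3,6,7,8]=12  [4,5,7,8]=1  [5,6,7,8]=4
  size 5 → [0,3,6,7,8]=30  [0,5,6,7,8]=10  [2,4,5,7,8]=1  [3,4,5,7,8]=5  [3,5,6,7,8]=20  [4,5,6,7,8]=5
  size 6 → [0,3,5,6,7,8]=60  [0,4,5,6,7,8]=15  [1,2,4,5,7,8]=1  [2,3,4,5,7,8]=6  [2,4,5,6,7,8]=6  [3,4,5,6,7,8]=30
  size 7 → [0,2,4,5,6,7,8]=21  [0,3,4,5,6,7,8]=105  [1,2,3,4,5,7,8]=7  [1,2,4,5,6,7,8]=7  [2,3,4,5,6,7,8]=42
  first=0(r) contributes 56
  first=1(t) contributes 168
  first=3(q) contributes 28
|[w]| = 252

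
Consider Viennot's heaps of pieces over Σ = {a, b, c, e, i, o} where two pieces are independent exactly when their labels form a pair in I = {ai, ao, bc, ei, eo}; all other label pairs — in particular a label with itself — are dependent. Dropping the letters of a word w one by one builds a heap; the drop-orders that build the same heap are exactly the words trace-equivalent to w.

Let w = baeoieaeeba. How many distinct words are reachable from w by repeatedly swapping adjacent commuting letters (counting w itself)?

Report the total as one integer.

28

#0=b has no predecessor
#1=a depends on [0:b]
#2=e depends on [1:a]
#3=o depends on [0:b]
#4=i depends on [3:o]
#5=e depends on [2:e]
#6=a depends on [5:e]
#7=e depends on [6:a]
#8=e depends on [7:e]
#9=b depends on [4:i, 8:e]
#10=a depends on [9:b]
sources: [0:b]
N(rest) = Σ N(rest − s) over sources s of rest; N(one piece) = 1:
  size 1 → [10]=1
  size 2 → [9,10]=1
  size 3 → [4,9,10]=1  [8,9,10]=1
  size 4 → [3,4,9,10]=1  [4,8,9,10]=2  [7,8,9,10]=1
  size 5 → [3,4,8,9,10]=3  [4,7,8,9,10]=3  [6,7,8,9,10]=1
  size 6 → [3,4,7,8,9,10]=6  [4,6,7,8,9,10]=4  [5,6,7,8,9,10]=1
  size 7 → [2,5,6,7,8,9,10]=1  [3,4,6,7,8,9,10]=10  [4,5,6,7,8,9,10]=5
  size 8 → [1,2,5,6,7,8,9,10]=1  [2,4,5,6,7,8,9,10]=6  [3,4,5,6,7,8,9,10]=15
  size 9 → [1,2,4,5,6,7,8,9,10]=7  [2,3,4,5,6,7,8,9,10]=21
  first=0(b) contributes 28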